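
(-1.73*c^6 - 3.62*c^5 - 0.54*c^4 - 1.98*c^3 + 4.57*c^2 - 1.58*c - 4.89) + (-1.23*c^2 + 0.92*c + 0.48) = -1.73*c^6 - 3.62*c^5 - 0.54*c^4 - 1.98*c^3 + 3.34*c^2 - 0.66*c - 4.41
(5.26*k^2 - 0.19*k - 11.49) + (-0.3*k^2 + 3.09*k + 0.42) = 4.96*k^2 + 2.9*k - 11.07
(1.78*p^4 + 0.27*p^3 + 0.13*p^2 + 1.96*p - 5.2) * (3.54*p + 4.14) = 6.3012*p^5 + 8.325*p^4 + 1.578*p^3 + 7.4766*p^2 - 10.2936*p - 21.528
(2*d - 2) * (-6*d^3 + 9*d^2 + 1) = -12*d^4 + 30*d^3 - 18*d^2 + 2*d - 2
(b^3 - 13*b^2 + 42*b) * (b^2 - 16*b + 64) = b^5 - 29*b^4 + 314*b^3 - 1504*b^2 + 2688*b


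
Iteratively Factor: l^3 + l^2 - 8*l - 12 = (l + 2)*(l^2 - l - 6) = (l - 3)*(l + 2)*(l + 2)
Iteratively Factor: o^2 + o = (o + 1)*(o)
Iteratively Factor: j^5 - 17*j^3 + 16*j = (j - 1)*(j^4 + j^3 - 16*j^2 - 16*j) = (j - 4)*(j - 1)*(j^3 + 5*j^2 + 4*j) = (j - 4)*(j - 1)*(j + 1)*(j^2 + 4*j) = (j - 4)*(j - 1)*(j + 1)*(j + 4)*(j)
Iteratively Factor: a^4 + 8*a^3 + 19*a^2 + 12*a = (a + 3)*(a^3 + 5*a^2 + 4*a) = a*(a + 3)*(a^2 + 5*a + 4) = a*(a + 3)*(a + 4)*(a + 1)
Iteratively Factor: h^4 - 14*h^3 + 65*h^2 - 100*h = (h - 5)*(h^3 - 9*h^2 + 20*h) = (h - 5)*(h - 4)*(h^2 - 5*h) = h*(h - 5)*(h - 4)*(h - 5)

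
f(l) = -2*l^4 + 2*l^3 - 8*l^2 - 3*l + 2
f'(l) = -8*l^3 + 6*l^2 - 16*l - 3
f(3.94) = -493.65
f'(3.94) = -462.20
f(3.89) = -470.96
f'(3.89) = -445.36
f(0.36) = -0.06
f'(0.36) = -8.36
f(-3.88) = -676.89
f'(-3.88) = 616.69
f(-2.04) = -76.79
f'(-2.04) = 122.53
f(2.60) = -116.12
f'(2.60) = -144.65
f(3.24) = -244.08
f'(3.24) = -263.95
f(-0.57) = 0.53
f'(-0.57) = 9.55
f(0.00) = 2.00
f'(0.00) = -3.00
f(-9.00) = -15199.00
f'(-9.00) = 6459.00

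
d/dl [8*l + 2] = 8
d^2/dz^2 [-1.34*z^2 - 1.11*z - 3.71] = -2.68000000000000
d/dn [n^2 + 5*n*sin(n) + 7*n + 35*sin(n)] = 5*n*cos(n) + 2*n + 5*sin(n) + 35*cos(n) + 7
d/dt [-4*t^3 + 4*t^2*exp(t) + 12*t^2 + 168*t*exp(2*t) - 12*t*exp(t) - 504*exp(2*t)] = 4*t^2*exp(t) - 12*t^2 + 336*t*exp(2*t) - 4*t*exp(t) + 24*t - 840*exp(2*t) - 12*exp(t)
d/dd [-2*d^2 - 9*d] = -4*d - 9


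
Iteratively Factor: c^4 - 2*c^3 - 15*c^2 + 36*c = (c + 4)*(c^3 - 6*c^2 + 9*c) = c*(c + 4)*(c^2 - 6*c + 9) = c*(c - 3)*(c + 4)*(c - 3)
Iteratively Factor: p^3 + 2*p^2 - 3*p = (p + 3)*(p^2 - p) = (p - 1)*(p + 3)*(p)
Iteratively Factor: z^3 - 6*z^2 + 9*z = (z - 3)*(z^2 - 3*z) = (z - 3)^2*(z)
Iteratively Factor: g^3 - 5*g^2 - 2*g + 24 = (g - 3)*(g^2 - 2*g - 8) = (g - 3)*(g + 2)*(g - 4)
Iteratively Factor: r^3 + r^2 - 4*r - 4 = (r - 2)*(r^2 + 3*r + 2) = (r - 2)*(r + 2)*(r + 1)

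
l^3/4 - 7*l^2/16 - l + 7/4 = (l/4 + 1/2)*(l - 2)*(l - 7/4)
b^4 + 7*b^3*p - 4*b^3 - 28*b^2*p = b^2*(b - 4)*(b + 7*p)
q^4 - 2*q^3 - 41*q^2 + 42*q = q*(q - 7)*(q - 1)*(q + 6)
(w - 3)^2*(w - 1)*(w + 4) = w^4 - 3*w^3 - 13*w^2 + 51*w - 36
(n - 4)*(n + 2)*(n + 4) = n^3 + 2*n^2 - 16*n - 32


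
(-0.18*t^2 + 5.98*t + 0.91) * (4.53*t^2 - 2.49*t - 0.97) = -0.8154*t^4 + 27.5376*t^3 - 10.5933*t^2 - 8.0665*t - 0.8827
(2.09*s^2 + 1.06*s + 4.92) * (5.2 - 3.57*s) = -7.4613*s^3 + 7.0838*s^2 - 12.0524*s + 25.584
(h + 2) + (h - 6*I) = 2*h + 2 - 6*I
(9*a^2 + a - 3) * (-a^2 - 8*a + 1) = -9*a^4 - 73*a^3 + 4*a^2 + 25*a - 3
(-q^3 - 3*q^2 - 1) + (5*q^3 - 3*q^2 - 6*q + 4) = 4*q^3 - 6*q^2 - 6*q + 3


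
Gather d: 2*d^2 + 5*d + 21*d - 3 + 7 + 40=2*d^2 + 26*d + 44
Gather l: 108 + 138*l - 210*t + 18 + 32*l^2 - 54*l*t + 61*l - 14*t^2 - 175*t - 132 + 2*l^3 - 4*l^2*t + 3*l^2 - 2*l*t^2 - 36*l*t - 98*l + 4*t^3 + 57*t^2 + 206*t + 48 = 2*l^3 + l^2*(35 - 4*t) + l*(-2*t^2 - 90*t + 101) + 4*t^3 + 43*t^2 - 179*t + 42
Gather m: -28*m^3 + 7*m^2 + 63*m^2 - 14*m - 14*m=-28*m^3 + 70*m^2 - 28*m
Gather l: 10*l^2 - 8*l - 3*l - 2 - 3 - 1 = 10*l^2 - 11*l - 6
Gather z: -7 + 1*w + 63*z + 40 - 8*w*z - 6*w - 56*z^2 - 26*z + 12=-5*w - 56*z^2 + z*(37 - 8*w) + 45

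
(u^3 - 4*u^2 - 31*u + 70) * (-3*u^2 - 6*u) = -3*u^5 + 6*u^4 + 117*u^3 - 24*u^2 - 420*u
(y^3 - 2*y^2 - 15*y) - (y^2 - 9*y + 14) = y^3 - 3*y^2 - 6*y - 14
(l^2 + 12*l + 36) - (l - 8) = l^2 + 11*l + 44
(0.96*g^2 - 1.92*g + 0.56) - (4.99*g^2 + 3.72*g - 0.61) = -4.03*g^2 - 5.64*g + 1.17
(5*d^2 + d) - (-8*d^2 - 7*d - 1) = 13*d^2 + 8*d + 1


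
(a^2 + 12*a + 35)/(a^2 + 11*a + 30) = (a + 7)/(a + 6)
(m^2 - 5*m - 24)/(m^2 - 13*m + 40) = (m + 3)/(m - 5)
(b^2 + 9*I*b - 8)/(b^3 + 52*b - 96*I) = (b + I)/(b^2 - 8*I*b - 12)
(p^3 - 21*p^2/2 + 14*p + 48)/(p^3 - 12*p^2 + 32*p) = (p + 3/2)/p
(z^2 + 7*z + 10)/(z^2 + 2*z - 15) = (z + 2)/(z - 3)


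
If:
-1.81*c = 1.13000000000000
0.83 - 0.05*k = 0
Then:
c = -0.62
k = 16.60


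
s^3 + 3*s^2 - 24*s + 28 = (s - 2)^2*(s + 7)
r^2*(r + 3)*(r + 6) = r^4 + 9*r^3 + 18*r^2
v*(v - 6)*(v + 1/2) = v^3 - 11*v^2/2 - 3*v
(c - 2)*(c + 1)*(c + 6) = c^3 + 5*c^2 - 8*c - 12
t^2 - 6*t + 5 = (t - 5)*(t - 1)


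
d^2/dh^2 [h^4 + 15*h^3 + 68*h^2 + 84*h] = 12*h^2 + 90*h + 136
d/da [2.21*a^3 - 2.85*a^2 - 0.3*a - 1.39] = 6.63*a^2 - 5.7*a - 0.3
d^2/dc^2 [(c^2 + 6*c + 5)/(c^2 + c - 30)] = 10*(c^3 + 21*c^2 + 111*c + 247)/(c^6 + 3*c^5 - 87*c^4 - 179*c^3 + 2610*c^2 + 2700*c - 27000)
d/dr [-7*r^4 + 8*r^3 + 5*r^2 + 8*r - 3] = -28*r^3 + 24*r^2 + 10*r + 8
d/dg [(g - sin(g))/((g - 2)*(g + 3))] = ((1 - cos(g))*(g - 2)*(g + 3) + (-g + sin(g))*(g - 2) + (-g + sin(g))*(g + 3))/((g - 2)^2*(g + 3)^2)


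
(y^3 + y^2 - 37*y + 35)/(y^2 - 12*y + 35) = (y^2 + 6*y - 7)/(y - 7)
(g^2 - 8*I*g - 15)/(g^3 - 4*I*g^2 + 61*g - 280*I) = (g - 3*I)/(g^2 + I*g + 56)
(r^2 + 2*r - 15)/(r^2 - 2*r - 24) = (-r^2 - 2*r + 15)/(-r^2 + 2*r + 24)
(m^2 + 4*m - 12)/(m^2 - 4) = (m + 6)/(m + 2)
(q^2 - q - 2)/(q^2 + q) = (q - 2)/q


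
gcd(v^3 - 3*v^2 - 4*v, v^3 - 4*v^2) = v^2 - 4*v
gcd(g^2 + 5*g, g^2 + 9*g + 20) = g + 5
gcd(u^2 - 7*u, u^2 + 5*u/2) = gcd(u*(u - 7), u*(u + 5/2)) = u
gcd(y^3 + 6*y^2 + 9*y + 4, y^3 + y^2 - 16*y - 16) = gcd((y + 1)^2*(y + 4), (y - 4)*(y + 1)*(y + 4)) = y^2 + 5*y + 4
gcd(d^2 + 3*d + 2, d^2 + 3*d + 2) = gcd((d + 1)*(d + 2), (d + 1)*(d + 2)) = d^2 + 3*d + 2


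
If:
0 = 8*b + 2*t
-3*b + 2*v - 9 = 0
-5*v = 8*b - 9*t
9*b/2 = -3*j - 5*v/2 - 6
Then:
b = -45/103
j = -937/206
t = 180/103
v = 396/103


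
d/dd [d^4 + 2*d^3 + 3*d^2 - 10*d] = 4*d^3 + 6*d^2 + 6*d - 10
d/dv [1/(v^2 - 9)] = -2*v/(v^2 - 9)^2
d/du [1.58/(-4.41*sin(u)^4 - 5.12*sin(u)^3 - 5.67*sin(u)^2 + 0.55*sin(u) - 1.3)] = (27.8712*sin(u)^3 + 24.2688*sin(u)^2 + 17.9172*sin(u) - 0.869)*cos(u)/(4.41*sin(u)^4 + 5.12*sin(u)^3 + 5.67*sin(u)^2 - 0.55*sin(u) + 1.3)^2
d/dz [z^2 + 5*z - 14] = 2*z + 5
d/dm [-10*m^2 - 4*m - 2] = -20*m - 4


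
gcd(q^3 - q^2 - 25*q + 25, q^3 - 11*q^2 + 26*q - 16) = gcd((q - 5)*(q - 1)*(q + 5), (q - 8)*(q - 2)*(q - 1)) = q - 1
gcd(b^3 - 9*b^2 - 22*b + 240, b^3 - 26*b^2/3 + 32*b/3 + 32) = b - 6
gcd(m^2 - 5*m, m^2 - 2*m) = m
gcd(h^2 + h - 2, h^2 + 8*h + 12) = h + 2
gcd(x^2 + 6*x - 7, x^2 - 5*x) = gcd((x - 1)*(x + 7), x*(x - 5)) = 1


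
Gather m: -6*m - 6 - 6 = -6*m - 12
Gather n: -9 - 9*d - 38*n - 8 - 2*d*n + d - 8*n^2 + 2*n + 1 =-8*d - 8*n^2 + n*(-2*d - 36) - 16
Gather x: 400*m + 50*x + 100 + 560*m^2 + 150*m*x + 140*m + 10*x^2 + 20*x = 560*m^2 + 540*m + 10*x^2 + x*(150*m + 70) + 100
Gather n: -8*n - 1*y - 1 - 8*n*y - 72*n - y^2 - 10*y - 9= n*(-8*y - 80) - y^2 - 11*y - 10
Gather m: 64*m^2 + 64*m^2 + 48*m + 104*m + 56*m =128*m^2 + 208*m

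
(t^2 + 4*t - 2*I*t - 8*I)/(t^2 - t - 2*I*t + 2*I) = (t + 4)/(t - 1)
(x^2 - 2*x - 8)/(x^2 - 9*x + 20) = (x + 2)/(x - 5)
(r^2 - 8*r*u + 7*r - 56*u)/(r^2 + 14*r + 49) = (r - 8*u)/(r + 7)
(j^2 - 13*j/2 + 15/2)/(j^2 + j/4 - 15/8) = 4*(2*j^2 - 13*j + 15)/(8*j^2 + 2*j - 15)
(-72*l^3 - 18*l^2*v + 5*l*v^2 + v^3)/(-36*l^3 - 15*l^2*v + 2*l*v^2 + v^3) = (6*l + v)/(3*l + v)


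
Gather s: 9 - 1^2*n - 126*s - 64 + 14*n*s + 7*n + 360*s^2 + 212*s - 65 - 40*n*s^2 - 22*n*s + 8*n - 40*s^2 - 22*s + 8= 14*n + s^2*(320 - 40*n) + s*(64 - 8*n) - 112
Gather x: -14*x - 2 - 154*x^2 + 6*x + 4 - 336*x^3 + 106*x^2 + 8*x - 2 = -336*x^3 - 48*x^2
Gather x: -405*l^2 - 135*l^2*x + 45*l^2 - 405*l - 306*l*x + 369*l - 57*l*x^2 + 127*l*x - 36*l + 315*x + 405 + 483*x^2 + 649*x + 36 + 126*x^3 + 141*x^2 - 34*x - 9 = -360*l^2 - 72*l + 126*x^3 + x^2*(624 - 57*l) + x*(-135*l^2 - 179*l + 930) + 432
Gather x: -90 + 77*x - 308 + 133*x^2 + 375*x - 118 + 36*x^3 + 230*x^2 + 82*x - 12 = 36*x^3 + 363*x^2 + 534*x - 528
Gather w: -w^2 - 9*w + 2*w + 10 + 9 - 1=-w^2 - 7*w + 18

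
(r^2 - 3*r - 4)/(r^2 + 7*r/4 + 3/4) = 4*(r - 4)/(4*r + 3)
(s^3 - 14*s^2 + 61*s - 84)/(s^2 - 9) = (s^2 - 11*s + 28)/(s + 3)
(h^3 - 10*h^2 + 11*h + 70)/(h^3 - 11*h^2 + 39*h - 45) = (h^2 - 5*h - 14)/(h^2 - 6*h + 9)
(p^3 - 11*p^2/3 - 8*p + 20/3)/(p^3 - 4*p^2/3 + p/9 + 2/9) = 3*(p^2 - 3*p - 10)/(3*p^2 - 2*p - 1)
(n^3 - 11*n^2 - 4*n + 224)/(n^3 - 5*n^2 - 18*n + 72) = (n^2 - 15*n + 56)/(n^2 - 9*n + 18)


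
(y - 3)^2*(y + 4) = y^3 - 2*y^2 - 15*y + 36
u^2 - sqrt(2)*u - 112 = (u - 8*sqrt(2))*(u + 7*sqrt(2))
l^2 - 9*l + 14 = (l - 7)*(l - 2)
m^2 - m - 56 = (m - 8)*(m + 7)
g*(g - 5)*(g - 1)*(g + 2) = g^4 - 4*g^3 - 7*g^2 + 10*g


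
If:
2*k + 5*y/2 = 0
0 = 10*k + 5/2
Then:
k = -1/4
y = 1/5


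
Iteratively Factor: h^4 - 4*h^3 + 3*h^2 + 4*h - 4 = (h - 2)*(h^3 - 2*h^2 - h + 2) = (h - 2)*(h - 1)*(h^2 - h - 2) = (h - 2)^2*(h - 1)*(h + 1)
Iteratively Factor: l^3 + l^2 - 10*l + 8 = (l - 2)*(l^2 + 3*l - 4) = (l - 2)*(l - 1)*(l + 4)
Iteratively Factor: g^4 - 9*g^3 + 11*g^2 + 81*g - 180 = (g + 3)*(g^3 - 12*g^2 + 47*g - 60) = (g - 5)*(g + 3)*(g^2 - 7*g + 12) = (g - 5)*(g - 3)*(g + 3)*(g - 4)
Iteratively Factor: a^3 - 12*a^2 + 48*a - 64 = (a - 4)*(a^2 - 8*a + 16) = (a - 4)^2*(a - 4)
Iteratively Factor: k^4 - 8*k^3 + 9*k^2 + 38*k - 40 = (k - 5)*(k^3 - 3*k^2 - 6*k + 8) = (k - 5)*(k - 1)*(k^2 - 2*k - 8) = (k - 5)*(k - 1)*(k + 2)*(k - 4)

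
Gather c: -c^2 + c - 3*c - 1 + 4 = -c^2 - 2*c + 3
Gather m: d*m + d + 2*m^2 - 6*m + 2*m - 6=d + 2*m^2 + m*(d - 4) - 6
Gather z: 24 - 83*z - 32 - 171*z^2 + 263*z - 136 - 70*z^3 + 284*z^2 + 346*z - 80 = -70*z^3 + 113*z^2 + 526*z - 224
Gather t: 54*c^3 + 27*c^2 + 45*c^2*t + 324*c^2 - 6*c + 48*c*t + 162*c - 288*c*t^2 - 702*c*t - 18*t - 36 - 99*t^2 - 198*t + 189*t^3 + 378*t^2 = 54*c^3 + 351*c^2 + 156*c + 189*t^3 + t^2*(279 - 288*c) + t*(45*c^2 - 654*c - 216) - 36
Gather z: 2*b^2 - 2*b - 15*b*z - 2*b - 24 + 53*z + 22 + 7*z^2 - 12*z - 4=2*b^2 - 4*b + 7*z^2 + z*(41 - 15*b) - 6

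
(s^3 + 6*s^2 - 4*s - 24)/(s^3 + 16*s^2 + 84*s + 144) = (s^2 - 4)/(s^2 + 10*s + 24)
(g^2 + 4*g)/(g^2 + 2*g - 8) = g/(g - 2)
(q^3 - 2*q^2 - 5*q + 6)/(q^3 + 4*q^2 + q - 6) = (q - 3)/(q + 3)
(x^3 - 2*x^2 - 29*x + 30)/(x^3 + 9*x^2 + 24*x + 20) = (x^2 - 7*x + 6)/(x^2 + 4*x + 4)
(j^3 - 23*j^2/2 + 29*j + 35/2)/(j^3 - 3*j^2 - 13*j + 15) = (2*j^2 - 13*j - 7)/(2*(j^2 + 2*j - 3))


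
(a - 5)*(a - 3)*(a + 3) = a^3 - 5*a^2 - 9*a + 45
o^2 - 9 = (o - 3)*(o + 3)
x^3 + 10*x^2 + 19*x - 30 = (x - 1)*(x + 5)*(x + 6)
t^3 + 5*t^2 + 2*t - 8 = (t - 1)*(t + 2)*(t + 4)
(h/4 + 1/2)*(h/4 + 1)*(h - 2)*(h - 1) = h^4/16 + 3*h^3/16 - h^2/2 - 3*h/4 + 1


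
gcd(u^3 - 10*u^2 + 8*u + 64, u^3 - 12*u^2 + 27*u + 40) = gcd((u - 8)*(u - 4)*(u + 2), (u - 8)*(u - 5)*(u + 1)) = u - 8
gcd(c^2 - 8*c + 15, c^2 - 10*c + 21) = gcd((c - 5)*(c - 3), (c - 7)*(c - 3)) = c - 3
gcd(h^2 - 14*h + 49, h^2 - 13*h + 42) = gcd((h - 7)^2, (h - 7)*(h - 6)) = h - 7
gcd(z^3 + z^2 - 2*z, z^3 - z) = z^2 - z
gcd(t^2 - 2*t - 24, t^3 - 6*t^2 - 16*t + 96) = t^2 - 2*t - 24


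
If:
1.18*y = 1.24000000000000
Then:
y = 1.05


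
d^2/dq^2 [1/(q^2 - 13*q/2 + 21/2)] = 4*(-4*q^2 + 26*q + (4*q - 13)^2 - 42)/(2*q^2 - 13*q + 21)^3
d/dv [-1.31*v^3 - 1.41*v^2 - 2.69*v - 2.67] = -3.93*v^2 - 2.82*v - 2.69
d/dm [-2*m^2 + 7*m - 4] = 7 - 4*m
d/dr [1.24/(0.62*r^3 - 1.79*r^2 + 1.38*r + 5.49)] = (-2.3064*r^2 + 4.4392*r - 1.7112)/(0.62*r^3 - 1.79*r^2 + 1.38*r + 5.49)^2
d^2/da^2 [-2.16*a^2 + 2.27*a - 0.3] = -4.32000000000000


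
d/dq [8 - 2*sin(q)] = -2*cos(q)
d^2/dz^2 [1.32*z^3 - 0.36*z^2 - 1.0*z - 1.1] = 7.92*z - 0.72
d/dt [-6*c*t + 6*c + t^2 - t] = -6*c + 2*t - 1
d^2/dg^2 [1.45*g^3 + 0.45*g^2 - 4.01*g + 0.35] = 8.7*g + 0.9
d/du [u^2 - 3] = 2*u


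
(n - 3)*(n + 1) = n^2 - 2*n - 3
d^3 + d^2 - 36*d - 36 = (d - 6)*(d + 1)*(d + 6)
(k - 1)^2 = k^2 - 2*k + 1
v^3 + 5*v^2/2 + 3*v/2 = v*(v + 1)*(v + 3/2)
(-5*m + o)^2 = 25*m^2 - 10*m*o + o^2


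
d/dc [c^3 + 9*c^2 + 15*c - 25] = 3*c^2 + 18*c + 15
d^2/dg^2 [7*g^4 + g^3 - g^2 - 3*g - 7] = 84*g^2 + 6*g - 2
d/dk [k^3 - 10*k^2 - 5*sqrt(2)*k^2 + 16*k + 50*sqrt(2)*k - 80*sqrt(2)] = 3*k^2 - 20*k - 10*sqrt(2)*k + 16 + 50*sqrt(2)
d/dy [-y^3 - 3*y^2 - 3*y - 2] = -3*y^2 - 6*y - 3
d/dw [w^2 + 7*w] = 2*w + 7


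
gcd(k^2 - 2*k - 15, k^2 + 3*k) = k + 3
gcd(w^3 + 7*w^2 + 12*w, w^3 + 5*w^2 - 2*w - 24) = w^2 + 7*w + 12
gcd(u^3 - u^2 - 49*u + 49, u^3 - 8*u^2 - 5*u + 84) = u - 7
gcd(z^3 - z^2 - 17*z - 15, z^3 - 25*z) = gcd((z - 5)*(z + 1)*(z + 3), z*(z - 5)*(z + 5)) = z - 5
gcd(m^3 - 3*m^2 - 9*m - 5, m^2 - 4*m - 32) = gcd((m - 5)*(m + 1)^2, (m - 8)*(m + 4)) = 1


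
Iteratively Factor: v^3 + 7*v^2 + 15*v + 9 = (v + 3)*(v^2 + 4*v + 3) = (v + 3)^2*(v + 1)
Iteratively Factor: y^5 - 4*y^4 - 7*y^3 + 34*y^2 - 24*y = (y - 4)*(y^4 - 7*y^2 + 6*y) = (y - 4)*(y - 1)*(y^3 + y^2 - 6*y) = (y - 4)*(y - 2)*(y - 1)*(y^2 + 3*y) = y*(y - 4)*(y - 2)*(y - 1)*(y + 3)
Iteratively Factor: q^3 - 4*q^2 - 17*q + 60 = (q - 3)*(q^2 - q - 20) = (q - 3)*(q + 4)*(q - 5)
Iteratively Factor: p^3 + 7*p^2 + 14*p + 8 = (p + 2)*(p^2 + 5*p + 4) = (p + 1)*(p + 2)*(p + 4)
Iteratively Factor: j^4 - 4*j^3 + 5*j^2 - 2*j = (j - 2)*(j^3 - 2*j^2 + j) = j*(j - 2)*(j^2 - 2*j + 1) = j*(j - 2)*(j - 1)*(j - 1)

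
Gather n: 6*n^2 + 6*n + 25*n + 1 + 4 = 6*n^2 + 31*n + 5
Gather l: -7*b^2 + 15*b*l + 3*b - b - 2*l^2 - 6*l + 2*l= -7*b^2 + 2*b - 2*l^2 + l*(15*b - 4)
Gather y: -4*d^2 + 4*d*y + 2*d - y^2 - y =-4*d^2 + 2*d - y^2 + y*(4*d - 1)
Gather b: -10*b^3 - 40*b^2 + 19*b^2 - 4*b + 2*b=-10*b^3 - 21*b^2 - 2*b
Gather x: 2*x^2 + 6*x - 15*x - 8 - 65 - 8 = 2*x^2 - 9*x - 81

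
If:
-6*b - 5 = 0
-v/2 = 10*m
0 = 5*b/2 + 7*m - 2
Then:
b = -5/6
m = 7/12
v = -35/3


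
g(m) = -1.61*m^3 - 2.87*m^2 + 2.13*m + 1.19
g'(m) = -4.83*m^2 - 5.74*m + 2.13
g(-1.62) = -2.95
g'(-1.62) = -1.25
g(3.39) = -87.29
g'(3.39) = -72.84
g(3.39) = -87.29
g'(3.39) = -72.84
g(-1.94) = -1.99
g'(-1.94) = -4.91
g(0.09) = 1.36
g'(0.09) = 1.57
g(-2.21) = -0.16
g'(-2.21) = -8.77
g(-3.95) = 47.22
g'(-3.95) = -50.56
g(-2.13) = -0.81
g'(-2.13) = -7.56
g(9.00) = -1385.80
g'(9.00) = -440.76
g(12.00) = -3168.61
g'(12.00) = -762.27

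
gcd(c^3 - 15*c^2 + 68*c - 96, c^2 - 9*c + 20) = c - 4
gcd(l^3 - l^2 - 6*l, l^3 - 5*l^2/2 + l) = l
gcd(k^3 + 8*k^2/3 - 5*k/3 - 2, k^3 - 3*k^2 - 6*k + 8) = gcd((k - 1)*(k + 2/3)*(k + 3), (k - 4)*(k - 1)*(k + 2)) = k - 1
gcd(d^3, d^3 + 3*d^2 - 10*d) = d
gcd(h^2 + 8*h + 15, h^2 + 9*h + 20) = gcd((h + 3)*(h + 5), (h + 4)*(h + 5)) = h + 5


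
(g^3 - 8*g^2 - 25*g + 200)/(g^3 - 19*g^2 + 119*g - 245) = (g^2 - 3*g - 40)/(g^2 - 14*g + 49)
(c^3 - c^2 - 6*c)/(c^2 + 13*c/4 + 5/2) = 4*c*(c - 3)/(4*c + 5)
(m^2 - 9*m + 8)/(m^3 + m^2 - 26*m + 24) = (m - 8)/(m^2 + 2*m - 24)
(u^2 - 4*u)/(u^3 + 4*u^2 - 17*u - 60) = u/(u^2 + 8*u + 15)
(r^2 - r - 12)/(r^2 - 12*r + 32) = (r + 3)/(r - 8)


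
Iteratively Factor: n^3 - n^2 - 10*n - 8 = (n + 1)*(n^2 - 2*n - 8) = (n + 1)*(n + 2)*(n - 4)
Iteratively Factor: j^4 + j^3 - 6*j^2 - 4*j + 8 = (j + 2)*(j^3 - j^2 - 4*j + 4) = (j - 2)*(j + 2)*(j^2 + j - 2) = (j - 2)*(j + 2)^2*(j - 1)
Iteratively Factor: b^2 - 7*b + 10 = (b - 5)*(b - 2)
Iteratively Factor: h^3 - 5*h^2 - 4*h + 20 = (h - 2)*(h^2 - 3*h - 10) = (h - 5)*(h - 2)*(h + 2)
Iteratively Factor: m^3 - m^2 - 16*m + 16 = (m - 1)*(m^2 - 16) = (m - 4)*(m - 1)*(m + 4)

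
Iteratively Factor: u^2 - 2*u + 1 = (u - 1)*(u - 1)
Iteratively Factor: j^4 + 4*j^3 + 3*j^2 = (j)*(j^3 + 4*j^2 + 3*j) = j^2*(j^2 + 4*j + 3) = j^2*(j + 1)*(j + 3)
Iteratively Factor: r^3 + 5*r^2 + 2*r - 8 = (r + 2)*(r^2 + 3*r - 4) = (r + 2)*(r + 4)*(r - 1)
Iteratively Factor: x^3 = (x)*(x^2) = x^2*(x)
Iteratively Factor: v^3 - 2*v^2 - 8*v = (v + 2)*(v^2 - 4*v) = (v - 4)*(v + 2)*(v)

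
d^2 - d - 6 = (d - 3)*(d + 2)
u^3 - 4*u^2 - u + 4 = (u - 4)*(u - 1)*(u + 1)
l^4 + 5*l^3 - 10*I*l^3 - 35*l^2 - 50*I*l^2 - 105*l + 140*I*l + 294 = (l - 2)*(l + 7)*(l - 7*I)*(l - 3*I)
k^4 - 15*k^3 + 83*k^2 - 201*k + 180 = (k - 5)*(k - 4)*(k - 3)^2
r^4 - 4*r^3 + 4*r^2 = r^2*(r - 2)^2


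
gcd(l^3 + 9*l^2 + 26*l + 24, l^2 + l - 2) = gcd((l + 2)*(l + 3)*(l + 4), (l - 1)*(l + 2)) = l + 2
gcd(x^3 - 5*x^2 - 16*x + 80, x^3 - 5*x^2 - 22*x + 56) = x + 4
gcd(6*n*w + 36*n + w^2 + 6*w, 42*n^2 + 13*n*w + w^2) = 6*n + w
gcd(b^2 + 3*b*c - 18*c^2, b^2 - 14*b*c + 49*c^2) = 1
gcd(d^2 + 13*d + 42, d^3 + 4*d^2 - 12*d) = d + 6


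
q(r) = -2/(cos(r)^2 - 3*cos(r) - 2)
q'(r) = -2*(2*sin(r)*cos(r) - 3*sin(r))/(cos(r)^2 - 3*cos(r) - 2)^2 = 2*(3 - 2*cos(r))*sin(r)/(sin(r)^2 + 3*cos(r) + 1)^2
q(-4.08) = -16.31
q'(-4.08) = 448.95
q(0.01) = 0.50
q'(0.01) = 0.00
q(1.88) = 2.01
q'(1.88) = 6.95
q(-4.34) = 2.58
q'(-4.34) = 11.53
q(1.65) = 1.14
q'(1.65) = 2.04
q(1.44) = 0.84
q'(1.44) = 0.96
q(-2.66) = -1.38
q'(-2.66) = -2.12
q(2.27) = -5.80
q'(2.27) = 55.12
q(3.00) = -1.03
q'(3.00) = 0.37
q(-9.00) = -1.28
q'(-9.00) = -1.63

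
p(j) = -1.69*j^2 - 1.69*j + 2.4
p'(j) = -3.38*j - 1.69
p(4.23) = -34.99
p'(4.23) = -15.99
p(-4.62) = -25.86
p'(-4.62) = 13.93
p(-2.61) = -4.70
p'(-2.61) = 7.13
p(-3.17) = -9.23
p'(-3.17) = 9.02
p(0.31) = 1.71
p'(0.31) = -2.74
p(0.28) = 1.79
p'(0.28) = -2.64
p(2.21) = -9.59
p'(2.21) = -9.16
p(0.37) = 1.54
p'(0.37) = -2.94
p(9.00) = -149.70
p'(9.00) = -32.11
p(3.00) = -17.88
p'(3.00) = -11.83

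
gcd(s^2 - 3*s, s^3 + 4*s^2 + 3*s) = s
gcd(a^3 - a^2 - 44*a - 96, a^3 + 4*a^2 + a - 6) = a + 3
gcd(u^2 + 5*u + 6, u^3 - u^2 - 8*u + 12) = u + 3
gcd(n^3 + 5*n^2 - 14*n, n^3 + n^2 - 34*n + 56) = n^2 + 5*n - 14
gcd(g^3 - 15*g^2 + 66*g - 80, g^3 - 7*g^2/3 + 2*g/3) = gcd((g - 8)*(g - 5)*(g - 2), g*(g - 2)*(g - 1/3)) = g - 2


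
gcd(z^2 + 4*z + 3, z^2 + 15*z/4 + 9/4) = z + 3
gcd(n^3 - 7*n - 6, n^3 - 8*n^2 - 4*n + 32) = n + 2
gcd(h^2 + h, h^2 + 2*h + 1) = h + 1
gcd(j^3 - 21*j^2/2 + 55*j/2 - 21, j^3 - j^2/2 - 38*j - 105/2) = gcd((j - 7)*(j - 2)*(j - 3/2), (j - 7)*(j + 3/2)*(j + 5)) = j - 7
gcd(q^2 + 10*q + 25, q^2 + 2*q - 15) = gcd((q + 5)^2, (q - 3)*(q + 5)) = q + 5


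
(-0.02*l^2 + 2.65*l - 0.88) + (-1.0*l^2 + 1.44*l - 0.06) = -1.02*l^2 + 4.09*l - 0.94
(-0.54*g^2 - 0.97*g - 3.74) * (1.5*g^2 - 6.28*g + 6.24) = -0.81*g^4 + 1.9362*g^3 - 2.888*g^2 + 17.4344*g - 23.3376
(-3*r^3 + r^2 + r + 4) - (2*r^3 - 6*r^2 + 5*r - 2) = -5*r^3 + 7*r^2 - 4*r + 6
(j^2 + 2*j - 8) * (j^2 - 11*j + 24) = j^4 - 9*j^3 - 6*j^2 + 136*j - 192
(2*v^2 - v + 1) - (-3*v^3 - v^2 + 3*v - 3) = 3*v^3 + 3*v^2 - 4*v + 4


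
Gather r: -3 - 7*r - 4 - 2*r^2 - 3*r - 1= -2*r^2 - 10*r - 8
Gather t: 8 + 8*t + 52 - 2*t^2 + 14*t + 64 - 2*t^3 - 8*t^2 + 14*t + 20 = -2*t^3 - 10*t^2 + 36*t + 144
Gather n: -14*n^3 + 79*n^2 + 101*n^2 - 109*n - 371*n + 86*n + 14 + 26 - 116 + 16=-14*n^3 + 180*n^2 - 394*n - 60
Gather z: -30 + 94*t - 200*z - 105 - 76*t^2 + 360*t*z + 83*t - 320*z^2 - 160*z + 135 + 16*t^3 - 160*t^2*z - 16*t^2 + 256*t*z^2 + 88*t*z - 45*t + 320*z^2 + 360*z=16*t^3 - 92*t^2 + 256*t*z^2 + 132*t + z*(-160*t^2 + 448*t)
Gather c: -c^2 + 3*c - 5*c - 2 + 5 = -c^2 - 2*c + 3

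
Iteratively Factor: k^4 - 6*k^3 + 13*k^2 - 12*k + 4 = (k - 1)*(k^3 - 5*k^2 + 8*k - 4) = (k - 2)*(k - 1)*(k^2 - 3*k + 2) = (k - 2)^2*(k - 1)*(k - 1)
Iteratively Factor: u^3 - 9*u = (u + 3)*(u^2 - 3*u) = u*(u + 3)*(u - 3)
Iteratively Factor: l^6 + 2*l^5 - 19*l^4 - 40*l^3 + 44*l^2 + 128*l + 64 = (l - 4)*(l^5 + 6*l^4 + 5*l^3 - 20*l^2 - 36*l - 16) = (l - 4)*(l + 2)*(l^4 + 4*l^3 - 3*l^2 - 14*l - 8) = (l - 4)*(l + 1)*(l + 2)*(l^3 + 3*l^2 - 6*l - 8) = (l - 4)*(l + 1)*(l + 2)*(l + 4)*(l^2 - l - 2) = (l - 4)*(l + 1)^2*(l + 2)*(l + 4)*(l - 2)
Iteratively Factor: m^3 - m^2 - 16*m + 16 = (m + 4)*(m^2 - 5*m + 4) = (m - 4)*(m + 4)*(m - 1)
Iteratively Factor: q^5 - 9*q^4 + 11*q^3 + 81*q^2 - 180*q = (q - 5)*(q^4 - 4*q^3 - 9*q^2 + 36*q) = (q - 5)*(q - 3)*(q^3 - q^2 - 12*q) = (q - 5)*(q - 4)*(q - 3)*(q^2 + 3*q) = q*(q - 5)*(q - 4)*(q - 3)*(q + 3)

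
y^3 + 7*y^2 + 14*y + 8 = (y + 1)*(y + 2)*(y + 4)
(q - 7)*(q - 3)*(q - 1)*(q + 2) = q^4 - 9*q^3 + 9*q^2 + 41*q - 42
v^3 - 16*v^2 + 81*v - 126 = (v - 7)*(v - 6)*(v - 3)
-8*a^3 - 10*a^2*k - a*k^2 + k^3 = (-4*a + k)*(a + k)*(2*a + k)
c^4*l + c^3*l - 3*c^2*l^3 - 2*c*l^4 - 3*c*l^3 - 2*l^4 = (c - 2*l)*(c + l)^2*(c*l + l)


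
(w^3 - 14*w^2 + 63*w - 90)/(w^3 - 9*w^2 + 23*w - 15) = (w - 6)/(w - 1)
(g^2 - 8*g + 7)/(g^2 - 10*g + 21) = (g - 1)/(g - 3)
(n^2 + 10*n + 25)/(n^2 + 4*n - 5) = (n + 5)/(n - 1)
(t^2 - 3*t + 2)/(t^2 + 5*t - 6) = (t - 2)/(t + 6)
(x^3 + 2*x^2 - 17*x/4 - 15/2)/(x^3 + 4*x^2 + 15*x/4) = (x - 2)/x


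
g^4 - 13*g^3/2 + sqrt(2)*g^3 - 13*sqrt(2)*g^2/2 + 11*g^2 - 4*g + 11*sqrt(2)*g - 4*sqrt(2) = (g - 4)*(g - 2)*(g - 1/2)*(g + sqrt(2))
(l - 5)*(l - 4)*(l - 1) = l^3 - 10*l^2 + 29*l - 20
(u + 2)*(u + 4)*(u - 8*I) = u^3 + 6*u^2 - 8*I*u^2 + 8*u - 48*I*u - 64*I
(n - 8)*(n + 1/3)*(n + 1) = n^3 - 20*n^2/3 - 31*n/3 - 8/3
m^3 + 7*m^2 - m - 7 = (m - 1)*(m + 1)*(m + 7)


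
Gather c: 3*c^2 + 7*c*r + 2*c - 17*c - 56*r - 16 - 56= 3*c^2 + c*(7*r - 15) - 56*r - 72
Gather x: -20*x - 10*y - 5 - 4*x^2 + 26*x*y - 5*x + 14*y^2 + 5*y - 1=-4*x^2 + x*(26*y - 25) + 14*y^2 - 5*y - 6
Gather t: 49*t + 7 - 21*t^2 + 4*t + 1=-21*t^2 + 53*t + 8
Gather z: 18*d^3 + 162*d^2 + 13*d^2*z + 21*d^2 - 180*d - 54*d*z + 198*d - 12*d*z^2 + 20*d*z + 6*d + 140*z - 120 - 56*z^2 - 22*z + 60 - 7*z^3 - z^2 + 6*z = 18*d^3 + 183*d^2 + 24*d - 7*z^3 + z^2*(-12*d - 57) + z*(13*d^2 - 34*d + 124) - 60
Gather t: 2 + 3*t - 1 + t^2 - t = t^2 + 2*t + 1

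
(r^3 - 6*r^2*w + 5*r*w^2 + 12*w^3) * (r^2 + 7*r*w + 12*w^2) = r^5 + r^4*w - 25*r^3*w^2 - 25*r^2*w^3 + 144*r*w^4 + 144*w^5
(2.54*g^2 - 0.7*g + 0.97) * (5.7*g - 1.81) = 14.478*g^3 - 8.5874*g^2 + 6.796*g - 1.7557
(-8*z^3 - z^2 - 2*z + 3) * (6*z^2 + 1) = -48*z^5 - 6*z^4 - 20*z^3 + 17*z^2 - 2*z + 3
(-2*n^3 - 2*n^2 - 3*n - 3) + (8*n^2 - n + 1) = -2*n^3 + 6*n^2 - 4*n - 2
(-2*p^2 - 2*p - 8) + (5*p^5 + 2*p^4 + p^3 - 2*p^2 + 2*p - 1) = 5*p^5 + 2*p^4 + p^3 - 4*p^2 - 9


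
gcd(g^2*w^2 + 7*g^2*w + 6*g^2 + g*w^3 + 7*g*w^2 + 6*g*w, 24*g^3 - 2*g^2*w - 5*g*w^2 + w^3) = 1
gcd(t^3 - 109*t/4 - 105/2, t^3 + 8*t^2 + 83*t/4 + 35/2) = t^2 + 6*t + 35/4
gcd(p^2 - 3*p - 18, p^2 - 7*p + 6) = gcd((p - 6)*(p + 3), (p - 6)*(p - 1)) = p - 6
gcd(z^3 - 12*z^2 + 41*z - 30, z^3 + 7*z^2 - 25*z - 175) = z - 5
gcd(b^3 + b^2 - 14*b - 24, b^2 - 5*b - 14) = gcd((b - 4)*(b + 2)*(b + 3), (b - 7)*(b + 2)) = b + 2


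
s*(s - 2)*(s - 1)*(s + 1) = s^4 - 2*s^3 - s^2 + 2*s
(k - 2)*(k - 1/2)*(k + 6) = k^3 + 7*k^2/2 - 14*k + 6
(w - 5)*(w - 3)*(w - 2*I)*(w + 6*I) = w^4 - 8*w^3 + 4*I*w^3 + 27*w^2 - 32*I*w^2 - 96*w + 60*I*w + 180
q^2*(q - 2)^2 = q^4 - 4*q^3 + 4*q^2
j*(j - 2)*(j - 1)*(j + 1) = j^4 - 2*j^3 - j^2 + 2*j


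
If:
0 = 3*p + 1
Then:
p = -1/3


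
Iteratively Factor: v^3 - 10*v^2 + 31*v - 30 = (v - 3)*(v^2 - 7*v + 10) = (v - 3)*(v - 2)*(v - 5)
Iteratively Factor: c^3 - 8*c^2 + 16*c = (c - 4)*(c^2 - 4*c) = c*(c - 4)*(c - 4)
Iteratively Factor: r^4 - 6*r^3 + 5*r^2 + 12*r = (r - 3)*(r^3 - 3*r^2 - 4*r) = r*(r - 3)*(r^2 - 3*r - 4) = r*(r - 3)*(r + 1)*(r - 4)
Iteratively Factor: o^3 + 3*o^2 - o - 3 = (o - 1)*(o^2 + 4*o + 3) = (o - 1)*(o + 3)*(o + 1)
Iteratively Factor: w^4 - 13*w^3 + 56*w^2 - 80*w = (w)*(w^3 - 13*w^2 + 56*w - 80) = w*(w - 5)*(w^2 - 8*w + 16) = w*(w - 5)*(w - 4)*(w - 4)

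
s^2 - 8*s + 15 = (s - 5)*(s - 3)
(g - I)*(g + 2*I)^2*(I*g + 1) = I*g^4 - 2*g^3 + 3*I*g^2 - 4*g + 4*I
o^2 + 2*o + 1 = (o + 1)^2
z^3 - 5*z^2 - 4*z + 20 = (z - 5)*(z - 2)*(z + 2)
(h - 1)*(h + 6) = h^2 + 5*h - 6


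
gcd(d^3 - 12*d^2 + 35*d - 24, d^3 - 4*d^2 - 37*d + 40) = d^2 - 9*d + 8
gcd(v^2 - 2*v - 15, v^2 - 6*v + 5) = v - 5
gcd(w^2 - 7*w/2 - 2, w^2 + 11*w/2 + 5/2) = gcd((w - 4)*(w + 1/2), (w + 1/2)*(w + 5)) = w + 1/2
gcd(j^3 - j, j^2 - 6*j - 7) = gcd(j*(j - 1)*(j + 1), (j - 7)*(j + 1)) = j + 1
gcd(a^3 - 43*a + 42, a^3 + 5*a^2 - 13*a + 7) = a^2 + 6*a - 7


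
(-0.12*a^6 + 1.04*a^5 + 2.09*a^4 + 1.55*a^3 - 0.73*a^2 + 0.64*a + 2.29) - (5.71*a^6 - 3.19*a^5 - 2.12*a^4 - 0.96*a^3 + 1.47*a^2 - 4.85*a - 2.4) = -5.83*a^6 + 4.23*a^5 + 4.21*a^4 + 2.51*a^3 - 2.2*a^2 + 5.49*a + 4.69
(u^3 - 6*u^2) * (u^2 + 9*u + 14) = u^5 + 3*u^4 - 40*u^3 - 84*u^2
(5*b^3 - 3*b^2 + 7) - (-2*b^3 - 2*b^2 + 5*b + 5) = 7*b^3 - b^2 - 5*b + 2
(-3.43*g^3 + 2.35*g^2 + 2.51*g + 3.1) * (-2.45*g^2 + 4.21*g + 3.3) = 8.4035*g^5 - 20.1978*g^4 - 7.575*g^3 + 10.7271*g^2 + 21.334*g + 10.23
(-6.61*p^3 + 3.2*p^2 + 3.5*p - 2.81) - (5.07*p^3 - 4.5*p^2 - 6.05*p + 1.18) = -11.68*p^3 + 7.7*p^2 + 9.55*p - 3.99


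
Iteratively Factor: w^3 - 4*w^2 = (w)*(w^2 - 4*w) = w*(w - 4)*(w)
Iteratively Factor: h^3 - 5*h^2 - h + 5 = (h - 1)*(h^2 - 4*h - 5) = (h - 5)*(h - 1)*(h + 1)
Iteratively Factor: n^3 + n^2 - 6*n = (n + 3)*(n^2 - 2*n) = (n - 2)*(n + 3)*(n)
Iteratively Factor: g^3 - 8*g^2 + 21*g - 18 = (g - 2)*(g^2 - 6*g + 9) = (g - 3)*(g - 2)*(g - 3)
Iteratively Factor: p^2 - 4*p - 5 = (p - 5)*(p + 1)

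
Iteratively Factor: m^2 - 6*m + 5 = (m - 1)*(m - 5)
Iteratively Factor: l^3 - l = (l)*(l^2 - 1) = l*(l - 1)*(l + 1)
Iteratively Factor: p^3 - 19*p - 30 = (p - 5)*(p^2 + 5*p + 6) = (p - 5)*(p + 2)*(p + 3)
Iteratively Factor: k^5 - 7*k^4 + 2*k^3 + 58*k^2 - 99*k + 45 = (k - 3)*(k^4 - 4*k^3 - 10*k^2 + 28*k - 15) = (k - 3)*(k - 1)*(k^3 - 3*k^2 - 13*k + 15) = (k - 5)*(k - 3)*(k - 1)*(k^2 + 2*k - 3) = (k - 5)*(k - 3)*(k - 1)^2*(k + 3)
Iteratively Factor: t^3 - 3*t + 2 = (t - 1)*(t^2 + t - 2) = (t - 1)^2*(t + 2)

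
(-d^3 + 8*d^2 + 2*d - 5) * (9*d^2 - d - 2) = -9*d^5 + 73*d^4 + 12*d^3 - 63*d^2 + d + 10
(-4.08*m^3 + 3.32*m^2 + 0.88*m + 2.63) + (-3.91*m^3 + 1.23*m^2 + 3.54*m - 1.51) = -7.99*m^3 + 4.55*m^2 + 4.42*m + 1.12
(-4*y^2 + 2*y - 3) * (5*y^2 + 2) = -20*y^4 + 10*y^3 - 23*y^2 + 4*y - 6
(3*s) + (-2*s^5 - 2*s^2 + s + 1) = -2*s^5 - 2*s^2 + 4*s + 1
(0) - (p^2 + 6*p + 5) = -p^2 - 6*p - 5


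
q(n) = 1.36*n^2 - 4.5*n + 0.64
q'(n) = 2.72*n - 4.5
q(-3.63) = 34.90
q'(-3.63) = -14.37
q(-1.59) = 11.23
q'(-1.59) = -8.82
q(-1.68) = 12.04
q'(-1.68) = -9.07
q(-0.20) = 1.59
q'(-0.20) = -5.04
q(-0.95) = 6.14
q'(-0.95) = -7.08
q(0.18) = -0.13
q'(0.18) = -4.01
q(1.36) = -2.96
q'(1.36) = -0.80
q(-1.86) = 13.72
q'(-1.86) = -9.56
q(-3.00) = 26.38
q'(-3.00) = -12.66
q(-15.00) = 374.14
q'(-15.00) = -45.30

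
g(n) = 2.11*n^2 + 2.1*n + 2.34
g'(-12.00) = -48.54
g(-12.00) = 280.98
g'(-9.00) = -35.88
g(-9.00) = 154.35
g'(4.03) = 19.11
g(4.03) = 45.07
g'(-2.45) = -8.24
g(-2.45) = 9.86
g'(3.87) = 18.43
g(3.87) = 42.07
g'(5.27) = 24.34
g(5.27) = 72.01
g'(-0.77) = -1.15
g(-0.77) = 1.97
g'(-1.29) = -3.34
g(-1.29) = 3.14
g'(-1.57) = -4.53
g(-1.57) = 4.24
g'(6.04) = 27.59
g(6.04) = 92.00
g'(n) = 4.22*n + 2.1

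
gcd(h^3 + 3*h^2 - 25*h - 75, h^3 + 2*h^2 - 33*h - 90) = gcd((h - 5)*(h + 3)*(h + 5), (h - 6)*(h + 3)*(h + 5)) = h^2 + 8*h + 15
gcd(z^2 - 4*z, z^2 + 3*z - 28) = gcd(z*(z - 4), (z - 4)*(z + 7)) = z - 4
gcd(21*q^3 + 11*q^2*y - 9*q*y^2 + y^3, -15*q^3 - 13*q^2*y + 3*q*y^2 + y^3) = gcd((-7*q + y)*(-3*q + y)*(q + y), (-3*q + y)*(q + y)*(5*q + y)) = -3*q^2 - 2*q*y + y^2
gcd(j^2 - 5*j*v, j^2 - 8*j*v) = j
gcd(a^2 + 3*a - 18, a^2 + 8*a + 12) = a + 6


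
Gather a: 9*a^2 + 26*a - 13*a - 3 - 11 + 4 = 9*a^2 + 13*a - 10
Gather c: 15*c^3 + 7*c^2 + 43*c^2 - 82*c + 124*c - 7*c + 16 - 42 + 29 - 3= 15*c^3 + 50*c^2 + 35*c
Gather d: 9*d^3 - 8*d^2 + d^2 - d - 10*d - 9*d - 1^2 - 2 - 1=9*d^3 - 7*d^2 - 20*d - 4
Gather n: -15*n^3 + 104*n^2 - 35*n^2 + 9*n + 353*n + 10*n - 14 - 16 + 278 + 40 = -15*n^3 + 69*n^2 + 372*n + 288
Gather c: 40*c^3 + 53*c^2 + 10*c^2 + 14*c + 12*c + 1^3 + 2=40*c^3 + 63*c^2 + 26*c + 3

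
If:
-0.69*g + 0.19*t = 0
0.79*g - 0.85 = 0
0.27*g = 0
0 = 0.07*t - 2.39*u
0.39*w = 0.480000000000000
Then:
No Solution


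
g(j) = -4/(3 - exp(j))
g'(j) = -4*exp(j)/(3 - exp(j))^2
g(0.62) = -3.51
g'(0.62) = -5.71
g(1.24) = 8.78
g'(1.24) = -66.59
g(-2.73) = -1.36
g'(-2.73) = -0.03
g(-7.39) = -1.33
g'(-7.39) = -0.00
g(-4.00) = -1.34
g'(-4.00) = -0.01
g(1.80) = 1.31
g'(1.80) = -2.60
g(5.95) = 0.01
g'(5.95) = -0.01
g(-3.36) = -1.35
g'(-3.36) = -0.02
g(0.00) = -2.00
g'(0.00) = -1.00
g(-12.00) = -1.33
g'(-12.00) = 0.00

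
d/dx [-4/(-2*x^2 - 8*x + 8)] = 4*(-x - 2)/(x^2 + 4*x - 4)^2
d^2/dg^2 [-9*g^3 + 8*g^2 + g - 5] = 16 - 54*g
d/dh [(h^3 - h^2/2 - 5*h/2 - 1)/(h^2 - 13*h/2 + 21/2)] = (4*h^4 - 52*h^3 + 149*h^2 - 34*h - 131)/(4*h^4 - 52*h^3 + 253*h^2 - 546*h + 441)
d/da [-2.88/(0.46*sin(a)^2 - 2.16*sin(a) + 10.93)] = (2.6496*sin(a) - 6.2208)*cos(a)/(0.46*sin(a)^2 - 2.16*sin(a) + 10.93)^2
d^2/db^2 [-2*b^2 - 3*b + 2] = -4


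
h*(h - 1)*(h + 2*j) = h^3 + 2*h^2*j - h^2 - 2*h*j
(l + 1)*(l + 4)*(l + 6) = l^3 + 11*l^2 + 34*l + 24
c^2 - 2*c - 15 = (c - 5)*(c + 3)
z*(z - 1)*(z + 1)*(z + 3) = z^4 + 3*z^3 - z^2 - 3*z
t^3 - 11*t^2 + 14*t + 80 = (t - 8)*(t - 5)*(t + 2)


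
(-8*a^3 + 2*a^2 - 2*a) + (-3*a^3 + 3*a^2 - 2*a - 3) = -11*a^3 + 5*a^2 - 4*a - 3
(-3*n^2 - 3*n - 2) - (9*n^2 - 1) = -12*n^2 - 3*n - 1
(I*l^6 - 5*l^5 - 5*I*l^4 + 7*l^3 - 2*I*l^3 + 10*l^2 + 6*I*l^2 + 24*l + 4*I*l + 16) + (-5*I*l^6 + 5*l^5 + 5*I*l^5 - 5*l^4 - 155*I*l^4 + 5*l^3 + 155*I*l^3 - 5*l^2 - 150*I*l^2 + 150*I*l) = -4*I*l^6 + 5*I*l^5 - 5*l^4 - 160*I*l^4 + 12*l^3 + 153*I*l^3 + 5*l^2 - 144*I*l^2 + 24*l + 154*I*l + 16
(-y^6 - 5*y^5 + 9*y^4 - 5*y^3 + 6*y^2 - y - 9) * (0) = 0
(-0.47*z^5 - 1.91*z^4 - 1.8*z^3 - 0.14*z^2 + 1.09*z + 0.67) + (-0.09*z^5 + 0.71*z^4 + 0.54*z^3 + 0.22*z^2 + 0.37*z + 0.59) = -0.56*z^5 - 1.2*z^4 - 1.26*z^3 + 0.08*z^2 + 1.46*z + 1.26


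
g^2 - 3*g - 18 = (g - 6)*(g + 3)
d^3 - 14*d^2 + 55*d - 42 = (d - 7)*(d - 6)*(d - 1)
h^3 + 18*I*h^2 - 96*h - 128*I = (h + 2*I)*(h + 8*I)^2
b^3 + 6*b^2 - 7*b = b*(b - 1)*(b + 7)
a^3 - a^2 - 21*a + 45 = (a - 3)^2*(a + 5)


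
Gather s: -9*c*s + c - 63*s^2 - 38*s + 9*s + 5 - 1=c - 63*s^2 + s*(-9*c - 29) + 4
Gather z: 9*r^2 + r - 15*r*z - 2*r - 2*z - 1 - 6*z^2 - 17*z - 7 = 9*r^2 - r - 6*z^2 + z*(-15*r - 19) - 8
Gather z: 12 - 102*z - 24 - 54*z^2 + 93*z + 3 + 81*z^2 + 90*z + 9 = 27*z^2 + 81*z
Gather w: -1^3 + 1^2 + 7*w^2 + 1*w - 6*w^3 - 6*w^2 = -6*w^3 + w^2 + w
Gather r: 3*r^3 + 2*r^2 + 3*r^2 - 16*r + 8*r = 3*r^3 + 5*r^2 - 8*r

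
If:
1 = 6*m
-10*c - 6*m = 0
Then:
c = -1/10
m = 1/6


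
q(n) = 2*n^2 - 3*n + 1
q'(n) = 4*n - 3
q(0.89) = -0.09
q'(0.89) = 0.56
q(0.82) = -0.12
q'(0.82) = 0.28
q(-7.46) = 134.68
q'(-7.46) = -32.84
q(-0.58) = 3.41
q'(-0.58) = -5.32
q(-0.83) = 4.87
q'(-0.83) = -6.32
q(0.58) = -0.07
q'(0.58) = -0.68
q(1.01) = 0.01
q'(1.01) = 1.04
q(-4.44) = 53.75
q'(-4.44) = -20.76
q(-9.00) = 190.00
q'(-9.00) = -39.00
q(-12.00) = 325.00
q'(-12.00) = -51.00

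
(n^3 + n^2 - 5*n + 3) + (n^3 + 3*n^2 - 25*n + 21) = 2*n^3 + 4*n^2 - 30*n + 24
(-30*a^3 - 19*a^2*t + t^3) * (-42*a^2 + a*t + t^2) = 1260*a^5 + 768*a^4*t - 49*a^3*t^2 - 61*a^2*t^3 + a*t^4 + t^5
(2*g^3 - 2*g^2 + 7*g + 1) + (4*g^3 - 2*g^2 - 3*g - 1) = 6*g^3 - 4*g^2 + 4*g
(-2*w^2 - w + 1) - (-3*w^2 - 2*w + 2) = w^2 + w - 1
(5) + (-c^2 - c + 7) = -c^2 - c + 12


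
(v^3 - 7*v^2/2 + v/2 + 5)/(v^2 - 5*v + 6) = (2*v^2 - 3*v - 5)/(2*(v - 3))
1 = 1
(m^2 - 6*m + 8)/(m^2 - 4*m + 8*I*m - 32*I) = (m - 2)/(m + 8*I)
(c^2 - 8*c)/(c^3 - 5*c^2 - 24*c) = 1/(c + 3)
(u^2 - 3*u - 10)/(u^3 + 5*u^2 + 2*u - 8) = (u - 5)/(u^2 + 3*u - 4)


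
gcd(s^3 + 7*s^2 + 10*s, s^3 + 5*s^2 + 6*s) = s^2 + 2*s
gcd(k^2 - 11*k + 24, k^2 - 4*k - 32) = k - 8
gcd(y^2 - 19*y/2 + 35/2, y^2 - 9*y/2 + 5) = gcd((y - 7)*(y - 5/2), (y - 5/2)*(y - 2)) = y - 5/2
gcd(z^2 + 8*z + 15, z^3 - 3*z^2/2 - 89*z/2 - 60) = z + 5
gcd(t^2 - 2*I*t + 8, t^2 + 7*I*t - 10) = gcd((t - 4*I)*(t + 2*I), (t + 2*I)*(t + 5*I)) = t + 2*I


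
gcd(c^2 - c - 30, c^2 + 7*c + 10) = c + 5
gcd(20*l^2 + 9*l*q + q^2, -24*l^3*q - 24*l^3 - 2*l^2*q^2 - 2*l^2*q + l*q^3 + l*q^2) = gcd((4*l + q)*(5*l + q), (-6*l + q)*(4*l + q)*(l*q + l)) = 4*l + q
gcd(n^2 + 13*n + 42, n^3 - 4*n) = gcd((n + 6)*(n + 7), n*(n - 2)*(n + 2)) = 1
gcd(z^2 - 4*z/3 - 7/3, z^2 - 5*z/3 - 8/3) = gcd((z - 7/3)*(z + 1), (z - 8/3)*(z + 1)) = z + 1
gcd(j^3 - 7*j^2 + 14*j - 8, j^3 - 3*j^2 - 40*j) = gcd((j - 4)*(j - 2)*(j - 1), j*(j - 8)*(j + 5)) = 1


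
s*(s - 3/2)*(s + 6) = s^3 + 9*s^2/2 - 9*s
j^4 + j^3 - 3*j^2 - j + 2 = (j - 1)^2*(j + 1)*(j + 2)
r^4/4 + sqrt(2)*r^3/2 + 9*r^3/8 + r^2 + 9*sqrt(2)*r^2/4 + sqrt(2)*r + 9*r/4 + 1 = (r/2 + sqrt(2)/2)^2*(r + 1/2)*(r + 4)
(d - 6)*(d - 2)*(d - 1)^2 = d^4 - 10*d^3 + 29*d^2 - 32*d + 12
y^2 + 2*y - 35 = (y - 5)*(y + 7)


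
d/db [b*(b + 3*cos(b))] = -3*b*sin(b) + 2*b + 3*cos(b)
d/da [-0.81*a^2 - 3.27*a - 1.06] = -1.62*a - 3.27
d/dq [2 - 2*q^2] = -4*q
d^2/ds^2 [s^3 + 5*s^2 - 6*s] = 6*s + 10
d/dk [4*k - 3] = 4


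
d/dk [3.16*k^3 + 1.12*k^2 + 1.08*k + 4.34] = 9.48*k^2 + 2.24*k + 1.08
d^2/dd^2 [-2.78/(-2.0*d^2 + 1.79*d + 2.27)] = (22.24*d^2 - 19.9048*d - 2.78*(4.0*d - 1.79)*(8.0*d - 3.58) - 25.2424)/(-2.0*d^2 + 1.79*d + 2.27)^3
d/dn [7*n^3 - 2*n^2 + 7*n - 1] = 21*n^2 - 4*n + 7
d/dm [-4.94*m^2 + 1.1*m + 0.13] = 1.1 - 9.88*m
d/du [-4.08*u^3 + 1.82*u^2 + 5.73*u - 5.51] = -12.24*u^2 + 3.64*u + 5.73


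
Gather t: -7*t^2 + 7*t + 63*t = -7*t^2 + 70*t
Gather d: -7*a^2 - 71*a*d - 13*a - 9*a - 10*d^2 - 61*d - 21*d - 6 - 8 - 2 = -7*a^2 - 22*a - 10*d^2 + d*(-71*a - 82) - 16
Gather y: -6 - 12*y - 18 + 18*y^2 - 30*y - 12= 18*y^2 - 42*y - 36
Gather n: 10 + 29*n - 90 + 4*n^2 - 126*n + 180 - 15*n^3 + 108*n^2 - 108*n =-15*n^3 + 112*n^2 - 205*n + 100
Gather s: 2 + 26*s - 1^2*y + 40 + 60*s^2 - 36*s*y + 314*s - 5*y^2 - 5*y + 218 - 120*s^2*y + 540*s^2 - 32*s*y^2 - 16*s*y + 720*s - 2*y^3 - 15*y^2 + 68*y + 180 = s^2*(600 - 120*y) + s*(-32*y^2 - 52*y + 1060) - 2*y^3 - 20*y^2 + 62*y + 440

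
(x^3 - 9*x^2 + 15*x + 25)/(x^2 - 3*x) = (x^3 - 9*x^2 + 15*x + 25)/(x*(x - 3))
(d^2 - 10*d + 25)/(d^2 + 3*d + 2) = (d^2 - 10*d + 25)/(d^2 + 3*d + 2)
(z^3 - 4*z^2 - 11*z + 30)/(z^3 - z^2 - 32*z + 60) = (z + 3)/(z + 6)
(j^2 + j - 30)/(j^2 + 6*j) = (j - 5)/j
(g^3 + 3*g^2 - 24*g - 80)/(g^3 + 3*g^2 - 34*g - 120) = (g^2 - g - 20)/(g^2 - g - 30)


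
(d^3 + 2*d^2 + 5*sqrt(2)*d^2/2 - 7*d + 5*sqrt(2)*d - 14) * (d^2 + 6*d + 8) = d^5 + 5*sqrt(2)*d^4/2 + 8*d^4 + 13*d^3 + 20*sqrt(2)*d^3 - 40*d^2 + 50*sqrt(2)*d^2 - 140*d + 40*sqrt(2)*d - 112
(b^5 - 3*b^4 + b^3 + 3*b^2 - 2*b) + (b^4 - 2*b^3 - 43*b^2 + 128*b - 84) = b^5 - 2*b^4 - b^3 - 40*b^2 + 126*b - 84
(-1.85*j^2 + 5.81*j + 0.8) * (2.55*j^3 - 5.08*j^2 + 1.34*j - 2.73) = -4.7175*j^5 + 24.2135*j^4 - 29.9538*j^3 + 8.7719*j^2 - 14.7893*j - 2.184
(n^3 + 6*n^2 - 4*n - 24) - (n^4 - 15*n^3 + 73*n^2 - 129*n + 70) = -n^4 + 16*n^3 - 67*n^2 + 125*n - 94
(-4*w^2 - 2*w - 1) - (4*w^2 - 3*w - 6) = -8*w^2 + w + 5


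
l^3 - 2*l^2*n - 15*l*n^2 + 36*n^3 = (l - 3*n)^2*(l + 4*n)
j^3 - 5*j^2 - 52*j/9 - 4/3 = (j - 6)*(j + 1/3)*(j + 2/3)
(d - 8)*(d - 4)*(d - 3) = d^3 - 15*d^2 + 68*d - 96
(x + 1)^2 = x^2 + 2*x + 1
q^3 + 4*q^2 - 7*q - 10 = (q - 2)*(q + 1)*(q + 5)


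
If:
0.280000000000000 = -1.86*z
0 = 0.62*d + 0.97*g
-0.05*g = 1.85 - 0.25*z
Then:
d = 59.06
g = -37.75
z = -0.15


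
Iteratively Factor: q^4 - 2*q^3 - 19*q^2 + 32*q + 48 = (q + 4)*(q^3 - 6*q^2 + 5*q + 12) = (q + 1)*(q + 4)*(q^2 - 7*q + 12) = (q - 3)*(q + 1)*(q + 4)*(q - 4)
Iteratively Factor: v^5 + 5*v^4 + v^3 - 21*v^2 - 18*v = (v + 3)*(v^4 + 2*v^3 - 5*v^2 - 6*v) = (v + 3)^2*(v^3 - v^2 - 2*v) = (v + 1)*(v + 3)^2*(v^2 - 2*v) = v*(v + 1)*(v + 3)^2*(v - 2)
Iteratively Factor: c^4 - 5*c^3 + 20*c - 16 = (c - 1)*(c^3 - 4*c^2 - 4*c + 16) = (c - 2)*(c - 1)*(c^2 - 2*c - 8) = (c - 4)*(c - 2)*(c - 1)*(c + 2)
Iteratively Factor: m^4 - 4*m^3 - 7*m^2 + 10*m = (m)*(m^3 - 4*m^2 - 7*m + 10) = m*(m - 5)*(m^2 + m - 2) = m*(m - 5)*(m + 2)*(m - 1)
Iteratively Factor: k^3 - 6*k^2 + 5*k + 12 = (k + 1)*(k^2 - 7*k + 12) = (k - 4)*(k + 1)*(k - 3)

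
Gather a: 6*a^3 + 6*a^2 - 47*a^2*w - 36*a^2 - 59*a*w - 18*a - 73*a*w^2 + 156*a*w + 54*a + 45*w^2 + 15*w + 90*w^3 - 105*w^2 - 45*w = 6*a^3 + a^2*(-47*w - 30) + a*(-73*w^2 + 97*w + 36) + 90*w^3 - 60*w^2 - 30*w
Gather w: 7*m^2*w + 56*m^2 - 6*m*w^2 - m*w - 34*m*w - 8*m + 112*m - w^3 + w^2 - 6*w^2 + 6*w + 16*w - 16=56*m^2 + 104*m - w^3 + w^2*(-6*m - 5) + w*(7*m^2 - 35*m + 22) - 16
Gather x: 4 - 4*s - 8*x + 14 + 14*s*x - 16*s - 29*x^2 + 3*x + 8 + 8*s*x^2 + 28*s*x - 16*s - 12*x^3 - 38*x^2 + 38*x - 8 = -36*s - 12*x^3 + x^2*(8*s - 67) + x*(42*s + 33) + 18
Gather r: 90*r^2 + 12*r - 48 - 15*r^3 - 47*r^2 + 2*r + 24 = -15*r^3 + 43*r^2 + 14*r - 24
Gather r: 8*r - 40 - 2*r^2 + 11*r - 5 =-2*r^2 + 19*r - 45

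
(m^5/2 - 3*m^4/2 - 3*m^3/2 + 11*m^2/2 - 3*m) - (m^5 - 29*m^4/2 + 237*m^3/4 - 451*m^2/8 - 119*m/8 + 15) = -m^5/2 + 13*m^4 - 243*m^3/4 + 495*m^2/8 + 95*m/8 - 15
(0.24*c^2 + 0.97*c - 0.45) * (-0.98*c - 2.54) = -0.2352*c^3 - 1.5602*c^2 - 2.0228*c + 1.143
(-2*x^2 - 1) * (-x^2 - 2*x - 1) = 2*x^4 + 4*x^3 + 3*x^2 + 2*x + 1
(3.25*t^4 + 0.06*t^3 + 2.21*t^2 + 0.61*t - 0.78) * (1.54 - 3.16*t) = -10.27*t^5 + 4.8154*t^4 - 6.8912*t^3 + 1.4758*t^2 + 3.4042*t - 1.2012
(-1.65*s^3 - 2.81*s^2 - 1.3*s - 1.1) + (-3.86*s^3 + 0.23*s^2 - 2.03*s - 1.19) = -5.51*s^3 - 2.58*s^2 - 3.33*s - 2.29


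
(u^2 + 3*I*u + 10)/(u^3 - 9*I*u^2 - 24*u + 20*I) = (u + 5*I)/(u^2 - 7*I*u - 10)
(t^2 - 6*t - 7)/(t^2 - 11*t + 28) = (t + 1)/(t - 4)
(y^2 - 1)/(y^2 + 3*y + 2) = (y - 1)/(y + 2)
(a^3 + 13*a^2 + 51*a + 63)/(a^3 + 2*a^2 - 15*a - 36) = (a + 7)/(a - 4)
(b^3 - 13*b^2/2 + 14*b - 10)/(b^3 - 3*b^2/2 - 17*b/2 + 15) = (b - 2)/(b + 3)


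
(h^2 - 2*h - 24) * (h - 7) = h^3 - 9*h^2 - 10*h + 168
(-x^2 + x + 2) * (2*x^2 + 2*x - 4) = -2*x^4 + 10*x^2 - 8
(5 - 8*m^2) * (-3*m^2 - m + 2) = 24*m^4 + 8*m^3 - 31*m^2 - 5*m + 10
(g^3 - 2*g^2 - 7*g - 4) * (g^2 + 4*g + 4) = g^5 + 2*g^4 - 11*g^3 - 40*g^2 - 44*g - 16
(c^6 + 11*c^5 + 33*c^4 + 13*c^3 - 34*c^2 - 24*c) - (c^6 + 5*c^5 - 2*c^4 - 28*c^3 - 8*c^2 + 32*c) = 6*c^5 + 35*c^4 + 41*c^3 - 26*c^2 - 56*c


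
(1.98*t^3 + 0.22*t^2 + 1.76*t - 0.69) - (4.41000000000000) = 1.98*t^3 + 0.22*t^2 + 1.76*t - 5.1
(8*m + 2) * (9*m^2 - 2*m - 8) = 72*m^3 + 2*m^2 - 68*m - 16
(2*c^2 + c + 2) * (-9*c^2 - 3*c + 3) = -18*c^4 - 15*c^3 - 15*c^2 - 3*c + 6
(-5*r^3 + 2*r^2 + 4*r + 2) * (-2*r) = 10*r^4 - 4*r^3 - 8*r^2 - 4*r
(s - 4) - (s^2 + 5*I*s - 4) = -s^2 + s - 5*I*s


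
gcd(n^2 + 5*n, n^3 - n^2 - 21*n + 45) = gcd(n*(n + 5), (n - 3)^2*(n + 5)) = n + 5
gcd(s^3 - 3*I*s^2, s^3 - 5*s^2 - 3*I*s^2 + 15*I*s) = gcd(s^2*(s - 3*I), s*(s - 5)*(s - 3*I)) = s^2 - 3*I*s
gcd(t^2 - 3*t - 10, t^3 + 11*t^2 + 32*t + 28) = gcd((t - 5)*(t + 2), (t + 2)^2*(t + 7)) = t + 2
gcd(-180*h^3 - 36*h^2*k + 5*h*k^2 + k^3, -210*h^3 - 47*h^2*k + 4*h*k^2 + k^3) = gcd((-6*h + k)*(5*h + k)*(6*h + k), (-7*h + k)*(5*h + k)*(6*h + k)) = 30*h^2 + 11*h*k + k^2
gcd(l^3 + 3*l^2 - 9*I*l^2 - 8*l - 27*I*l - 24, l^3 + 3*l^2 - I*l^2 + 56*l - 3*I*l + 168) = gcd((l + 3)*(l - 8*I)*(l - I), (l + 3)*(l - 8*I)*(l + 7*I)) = l^2 + l*(3 - 8*I) - 24*I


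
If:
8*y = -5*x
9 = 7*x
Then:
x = 9/7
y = -45/56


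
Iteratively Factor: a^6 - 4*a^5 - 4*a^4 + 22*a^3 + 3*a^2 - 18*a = (a - 3)*(a^5 - a^4 - 7*a^3 + a^2 + 6*a) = (a - 3)^2*(a^4 + 2*a^3 - a^2 - 2*a) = (a - 3)^2*(a + 1)*(a^3 + a^2 - 2*a) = (a - 3)^2*(a - 1)*(a + 1)*(a^2 + 2*a) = (a - 3)^2*(a - 1)*(a + 1)*(a + 2)*(a)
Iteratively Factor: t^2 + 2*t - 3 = (t + 3)*(t - 1)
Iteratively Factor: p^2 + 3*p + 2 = (p + 1)*(p + 2)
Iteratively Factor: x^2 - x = (x - 1)*(x)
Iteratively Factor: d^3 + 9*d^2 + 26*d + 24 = (d + 3)*(d^2 + 6*d + 8) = (d + 2)*(d + 3)*(d + 4)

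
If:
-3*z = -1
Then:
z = 1/3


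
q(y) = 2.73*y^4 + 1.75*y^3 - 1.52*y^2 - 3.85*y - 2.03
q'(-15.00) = -35632.00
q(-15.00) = 132013.72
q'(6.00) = 2525.63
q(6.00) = 3836.23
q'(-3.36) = -348.59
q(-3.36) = 275.32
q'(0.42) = -3.39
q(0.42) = -3.70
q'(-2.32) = -104.90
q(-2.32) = 55.96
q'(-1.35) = -17.05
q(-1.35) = 5.16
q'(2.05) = 106.06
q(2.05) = 46.98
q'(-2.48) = -130.58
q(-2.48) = 74.75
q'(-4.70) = -1007.34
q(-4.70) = 1132.95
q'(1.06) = 11.83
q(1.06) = -2.29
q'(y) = 10.92*y^3 + 5.25*y^2 - 3.04*y - 3.85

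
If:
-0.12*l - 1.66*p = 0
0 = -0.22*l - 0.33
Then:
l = -1.50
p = 0.11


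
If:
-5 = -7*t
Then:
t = 5/7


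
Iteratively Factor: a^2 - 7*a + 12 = (a - 4)*(a - 3)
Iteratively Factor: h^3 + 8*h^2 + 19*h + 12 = (h + 1)*(h^2 + 7*h + 12) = (h + 1)*(h + 3)*(h + 4)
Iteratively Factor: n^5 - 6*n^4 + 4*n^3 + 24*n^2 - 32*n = (n - 2)*(n^4 - 4*n^3 - 4*n^2 + 16*n) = (n - 2)*(n + 2)*(n^3 - 6*n^2 + 8*n) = (n - 4)*(n - 2)*(n + 2)*(n^2 - 2*n) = n*(n - 4)*(n - 2)*(n + 2)*(n - 2)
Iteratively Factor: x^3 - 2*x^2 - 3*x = (x + 1)*(x^2 - 3*x) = (x - 3)*(x + 1)*(x)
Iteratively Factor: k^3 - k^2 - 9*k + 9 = (k - 3)*(k^2 + 2*k - 3) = (k - 3)*(k + 3)*(k - 1)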